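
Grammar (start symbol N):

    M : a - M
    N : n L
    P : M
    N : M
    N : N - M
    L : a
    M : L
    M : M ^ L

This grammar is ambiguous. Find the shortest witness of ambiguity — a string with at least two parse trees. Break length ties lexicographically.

length 1: no string has ≥2 trees
length 2: no string has ≥2 trees
length 3: a - a has 2 parse trees

Two derivations of a - a:
  N ⇒ M ⇒ a - M ⇒ a - L ⇒ a - a
  N ⇒ N - M ⇒ M - M ⇒ L - M ⇒ a - M ⇒ a - L ⇒ a - a

a - a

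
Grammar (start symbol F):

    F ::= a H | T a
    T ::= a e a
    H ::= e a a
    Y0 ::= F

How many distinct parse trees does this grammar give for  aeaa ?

Parse trees for aeaa:
  [F a [H e a a]]
  [F [T a e a] a]

2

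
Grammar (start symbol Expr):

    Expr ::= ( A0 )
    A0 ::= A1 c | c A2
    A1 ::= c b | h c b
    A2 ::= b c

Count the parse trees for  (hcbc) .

Parse trees for (hcbc):
  [Expr ( [A0 [A1 h c b] c] )]

1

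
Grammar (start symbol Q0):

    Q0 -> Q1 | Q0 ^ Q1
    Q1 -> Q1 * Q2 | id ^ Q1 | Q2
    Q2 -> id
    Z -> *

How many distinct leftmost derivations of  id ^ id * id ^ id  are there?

3

Parse trees for id ^ id * id ^ id:
  [Q0 [Q0 [Q1 [Q1 id ^ [Q1 [Q2 id]]] * [Q2 id]]] ^ [Q1 [Q2 id]]]
  [Q0 [Q0 [Q1 id ^ [Q1 [Q1 [Q2 id]] * [Q2 id]]]] ^ [Q1 [Q2 id]]]
  [Q0 [Q0 [Q0 [Q1 [Q2 id]]] ^ [Q1 [Q1 [Q2 id]] * [Q2 id]]] ^ [Q1 [Q2 id]]]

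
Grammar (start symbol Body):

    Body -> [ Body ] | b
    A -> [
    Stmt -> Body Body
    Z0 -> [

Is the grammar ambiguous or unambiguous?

(A, Stmt, Z0 are unreachable from Body, so their rules don't affect L(Body).) Each string is a nest of matched brackets around a single atom. An opening bracket forces the recursive rule; an atom forces the base rule.

Unambiguous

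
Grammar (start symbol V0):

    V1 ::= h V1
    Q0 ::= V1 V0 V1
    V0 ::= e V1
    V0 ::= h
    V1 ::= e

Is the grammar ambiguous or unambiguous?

Unambiguous

Only V0, V1 are reachable from V0; ignoring the rest: Restricted to the reachable nonterminals, every rule has the form A → t or A → t B, and no two rules for the same A share a first terminal. The grammar encodes a DFA — one run per string.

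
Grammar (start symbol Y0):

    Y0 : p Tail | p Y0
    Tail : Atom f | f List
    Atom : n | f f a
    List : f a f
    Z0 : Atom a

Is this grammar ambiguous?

Witness: p f f a f

Derivation 1: Y0 ⇒ p Tail ⇒ p Atom f ⇒ p f f a f
Derivation 2: Y0 ⇒ p Tail ⇒ p f List ⇒ p f f a f

Two distinct leftmost derivations for the same string.

Ambiguous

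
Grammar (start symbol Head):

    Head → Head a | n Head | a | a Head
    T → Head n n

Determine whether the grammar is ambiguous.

Witness: a a

Derivation 1: Head ⇒ Head a ⇒ a a
Derivation 2: Head ⇒ a Head ⇒ a a

Two distinct leftmost derivations for the same string.

Ambiguous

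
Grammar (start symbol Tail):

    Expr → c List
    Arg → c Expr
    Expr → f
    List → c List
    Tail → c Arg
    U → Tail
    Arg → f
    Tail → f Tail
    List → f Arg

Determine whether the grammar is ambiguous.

Only Tail, List, Arg, Expr are reachable from Tail; ignoring the rest: The reachable rules are right-linear with at most one rule per (nonterminal, next-terminal) pair. Each input token forces the next rule, so parsing is deterministic.

Unambiguous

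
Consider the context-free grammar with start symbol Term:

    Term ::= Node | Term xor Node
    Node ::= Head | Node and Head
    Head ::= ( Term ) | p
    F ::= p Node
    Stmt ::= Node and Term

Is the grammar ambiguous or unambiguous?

(F, Stmt are unreachable from Term, so their rules don't affect L(Term).) The grammar is stratified — Term handles 'xor' (left-recursive), Node handles 'and', Head atoms. Each operator has a fixed associativity and precedence level, so every string has one parse.

Unambiguous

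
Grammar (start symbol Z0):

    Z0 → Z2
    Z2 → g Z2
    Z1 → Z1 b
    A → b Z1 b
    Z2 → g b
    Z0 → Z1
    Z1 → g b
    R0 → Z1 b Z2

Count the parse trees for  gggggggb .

Parse trees for gggggggb:
  [Z0 [Z2 g [Z2 g [Z2 g [Z2 g [Z2 g [Z2 g [Z2 g b]]]]]]]]

1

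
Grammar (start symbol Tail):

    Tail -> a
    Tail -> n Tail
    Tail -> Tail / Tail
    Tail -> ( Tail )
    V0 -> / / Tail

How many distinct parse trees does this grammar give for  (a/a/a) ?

Parse trees for (a/a/a):
  [Tail ( [Tail [Tail a] / [Tail [Tail a] / [Tail a]]] )]
  [Tail ( [Tail [Tail [Tail a] / [Tail a]] / [Tail a]] )]

2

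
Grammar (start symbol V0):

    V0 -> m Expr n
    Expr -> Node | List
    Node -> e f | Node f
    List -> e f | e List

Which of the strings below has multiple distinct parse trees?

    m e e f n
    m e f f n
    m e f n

m e f n

m e e f n: 1 tree
m e f f n: 1 tree
m e f n: 2 trees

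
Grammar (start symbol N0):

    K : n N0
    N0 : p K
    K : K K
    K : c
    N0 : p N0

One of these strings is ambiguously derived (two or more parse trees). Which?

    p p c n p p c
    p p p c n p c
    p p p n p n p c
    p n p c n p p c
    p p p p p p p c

p n p c n p p c

p p c n p p c: 1 tree
p p p c n p c: 1 tree
p p p n p n p c: 1 tree
p n p c n p p c: 2 trees
p p p p p p p c: 1 tree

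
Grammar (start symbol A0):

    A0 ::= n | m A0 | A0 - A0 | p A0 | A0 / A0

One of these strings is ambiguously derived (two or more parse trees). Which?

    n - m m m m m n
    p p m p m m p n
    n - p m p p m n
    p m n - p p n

p m n - p p n

n - m m m m m n: 1 tree
p p m p m m p n: 1 tree
n - p m p p m n: 1 tree
p m n - p p n: 3 trees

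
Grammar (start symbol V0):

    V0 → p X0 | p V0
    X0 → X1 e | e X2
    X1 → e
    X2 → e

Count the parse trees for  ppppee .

2

Parse trees for ppppee:
  [V0 p [V0 p [V0 p [V0 p [X0 [X1 e] e]]]]]
  [V0 p [V0 p [V0 p [V0 p [X0 e [X2 e]]]]]]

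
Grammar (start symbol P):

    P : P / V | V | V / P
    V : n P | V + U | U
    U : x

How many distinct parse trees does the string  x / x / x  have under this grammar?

Parse trees for x / x / x:
  [P [P [P [V [U x]]] / [V [U x]]] / [V [U x]]]
  [P [P [V [U x]] / [P [V [U x]]]] / [V [U x]]]
  [P [V [U x]] / [P [P [V [U x]]] / [V [U x]]]]
  [P [V [U x]] / [P [V [U x]] / [P [V [U x]]]]]

4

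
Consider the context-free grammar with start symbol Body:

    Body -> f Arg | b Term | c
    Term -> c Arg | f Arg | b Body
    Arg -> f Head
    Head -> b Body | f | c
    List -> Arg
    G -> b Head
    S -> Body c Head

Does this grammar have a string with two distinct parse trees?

Unambiguous

(List, G, S are unreachable from Body, so their rules don't affect L(Body).) The reachable rules are right-linear with at most one rule per (nonterminal, next-terminal) pair. Each input token forces the next rule, so parsing is deterministic.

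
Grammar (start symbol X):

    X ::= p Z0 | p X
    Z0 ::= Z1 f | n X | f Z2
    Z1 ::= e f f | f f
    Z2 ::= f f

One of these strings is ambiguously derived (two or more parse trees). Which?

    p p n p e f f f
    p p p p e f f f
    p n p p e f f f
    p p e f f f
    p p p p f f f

p p n p e f f f: 1 tree
p p p p e f f f: 1 tree
p n p p e f f f: 1 tree
p p e f f f: 1 tree
p p p p f f f: 2 trees

p p p p f f f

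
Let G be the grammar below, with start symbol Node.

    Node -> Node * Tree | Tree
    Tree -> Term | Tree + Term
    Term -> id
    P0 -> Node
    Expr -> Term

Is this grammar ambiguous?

Unambiguous

(P0, Expr are unreachable from Node, so their rules don't affect L(Node).) This is a standard precedence ladder (Node over Tree over Term), with each level left-recursive on its own operator ('*' at Node, '+' at Tree). That structure is LR(1), hence unambiguous.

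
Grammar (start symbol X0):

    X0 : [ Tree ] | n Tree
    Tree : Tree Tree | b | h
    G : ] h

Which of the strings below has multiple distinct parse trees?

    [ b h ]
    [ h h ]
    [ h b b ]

[ h b b ]

[ b h ]: 1 tree
[ h h ]: 1 tree
[ h b b ]: 2 trees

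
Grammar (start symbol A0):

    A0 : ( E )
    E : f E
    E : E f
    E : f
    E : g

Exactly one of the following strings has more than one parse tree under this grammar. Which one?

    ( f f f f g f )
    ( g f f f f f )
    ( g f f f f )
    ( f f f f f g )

( f f f f g f ): 5 trees
( g f f f f f ): 1 tree
( g f f f f ): 1 tree
( f f f f f g ): 1 tree

( f f f f g f )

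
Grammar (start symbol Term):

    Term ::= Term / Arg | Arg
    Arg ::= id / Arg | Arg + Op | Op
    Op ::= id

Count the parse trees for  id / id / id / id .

Parse trees for id / id / id / id:
  [Term [Term [Arg [Op id]]] / [Arg id / [Arg id / [Arg [Op id]]]]]
  [Term [Term [Term [Arg [Op id]]] / [Arg [Op id]]] / [Arg id / [Arg [Op id]]]]
  [Term [Term [Arg id / [Arg [Op id]]]] / [Arg id / [Arg [Op id]]]]
  [Term [Term [Term [Arg [Op id]]] / [Arg id / [Arg [Op id]]]] / [Arg [Op id]]]
  [Term [Term [Term [Term [Arg [Op id]]] / [Arg [Op id]]] / [Arg [Op id]]] / [Arg [Op id]]]
  [Term [Term [Term [Arg id / [Arg [Op id]]]] / [Arg [Op id]]] / [Arg [Op id]]]
  [Term [Term [Arg id / [Arg id / [Arg [Op id]]]]] / [Arg [Op id]]]
  [Term [Arg id / [Arg id / [Arg id / [Arg [Op id]]]]]]

8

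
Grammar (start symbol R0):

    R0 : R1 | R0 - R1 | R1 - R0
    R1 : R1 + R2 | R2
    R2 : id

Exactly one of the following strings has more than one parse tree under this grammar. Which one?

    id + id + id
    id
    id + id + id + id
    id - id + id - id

id - id + id - id

id + id + id: 1 tree
id: 1 tree
id + id + id + id: 1 tree
id - id + id - id: 4 trees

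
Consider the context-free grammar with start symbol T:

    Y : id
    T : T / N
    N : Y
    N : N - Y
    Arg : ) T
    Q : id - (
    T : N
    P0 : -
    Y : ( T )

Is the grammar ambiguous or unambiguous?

Only T, N, Y are reachable from T; ignoring the rest: The grammar is stratified — T handles '/' (left-recursive), N handles '-', Y atoms. Each operator has a fixed associativity and precedence level, so every string has one parse.

Unambiguous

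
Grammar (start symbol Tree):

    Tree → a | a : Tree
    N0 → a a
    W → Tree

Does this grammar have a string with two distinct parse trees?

(N0, W are unreachable from Tree, so their rules don't affect L(Tree).) Right-recursive list with a separator: after each atom, whether the separator follows determines the rule. One parse per string.

Unambiguous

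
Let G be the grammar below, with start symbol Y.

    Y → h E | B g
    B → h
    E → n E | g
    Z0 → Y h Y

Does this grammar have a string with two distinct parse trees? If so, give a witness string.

Ambiguous

Witness: h g

Derivation 1: Y ⇒ h E ⇒ h g
Derivation 2: Y ⇒ B g ⇒ h g

Two distinct leftmost derivations for the same string.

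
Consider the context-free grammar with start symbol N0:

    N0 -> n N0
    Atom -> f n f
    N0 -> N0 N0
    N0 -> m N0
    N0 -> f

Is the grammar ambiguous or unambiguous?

Witness: f f f

Derivation 1: N0 ⇒ N0 N0 ⇒ N0 N0 N0 ⇒ f N0 N0 ⇒ f f N0 ⇒ f f f
Derivation 2: N0 ⇒ N0 N0 ⇒ f N0 ⇒ f N0 N0 ⇒ f f N0 ⇒ f f f

Two distinct leftmost derivations for the same string.

Ambiguous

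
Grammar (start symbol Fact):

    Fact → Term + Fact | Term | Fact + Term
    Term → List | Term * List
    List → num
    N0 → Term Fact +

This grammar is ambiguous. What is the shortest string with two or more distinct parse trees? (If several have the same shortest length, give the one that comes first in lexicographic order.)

num + num

length 1: no string has ≥2 trees
length 3: num + num has 2 parse trees

Two derivations of num + num:
  Fact ⇒ Term + Fact ⇒ List + Fact ⇒ num + Fact ⇒ num + Term ⇒ num + List ⇒ num + num
  Fact ⇒ Fact + Term ⇒ Term + Term ⇒ List + Term ⇒ num + Term ⇒ num + List ⇒ num + num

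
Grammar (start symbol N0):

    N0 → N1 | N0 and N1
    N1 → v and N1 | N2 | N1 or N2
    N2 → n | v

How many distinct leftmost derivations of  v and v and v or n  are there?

7

Parse trees for v and v and v or n:
  [N0 [N1 v and [N1 v and [N1 [N1 [N2 v]] or [N2 n]]]]]
  [N0 [N1 v and [N1 [N1 v and [N1 [N2 v]]] or [N2 n]]]]
  [N0 [N1 [N1 v and [N1 v and [N1 [N2 v]]]] or [N2 n]]]
  [N0 [N0 [N1 [N2 v]]] and [N1 v and [N1 [N1 [N2 v]] or [N2 n]]]]
  [N0 [N0 [N1 [N2 v]]] and [N1 [N1 v and [N1 [N2 v]]] or [N2 n]]]
  [N0 [N0 [N1 v and [N1 [N2 v]]]] and [N1 [N1 [N2 v]] or [N2 n]]]
  [N0 [N0 [N0 [N1 [N2 v]]] and [N1 [N2 v]]] and [N1 [N1 [N2 v]] or [N2 n]]]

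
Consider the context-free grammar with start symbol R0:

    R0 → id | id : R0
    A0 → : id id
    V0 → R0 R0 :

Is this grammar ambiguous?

(A0, V0 are unreachable from R0, so their rules don't affect L(R0).) The reachable grammar is A → atom sep A | atom. Each atom is followed by either the separator (recurse) or end-of-string (stop) — no choice point.

Unambiguous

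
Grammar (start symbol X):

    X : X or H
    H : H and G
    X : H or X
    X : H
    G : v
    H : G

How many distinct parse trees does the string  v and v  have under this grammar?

1

Parse trees for v and v:
  [X [H [H [G v]] and [G v]]]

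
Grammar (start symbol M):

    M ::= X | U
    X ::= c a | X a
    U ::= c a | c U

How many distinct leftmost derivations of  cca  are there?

1

Parse trees for cca:
  [M [U c [U c a]]]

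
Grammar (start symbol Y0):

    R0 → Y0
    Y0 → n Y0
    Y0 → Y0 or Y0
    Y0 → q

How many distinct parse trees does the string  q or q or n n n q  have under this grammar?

Parse trees for q or q or n n n q:
  [Y0 [Y0 q] or [Y0 [Y0 q] or [Y0 n [Y0 n [Y0 n [Y0 q]]]]]]
  [Y0 [Y0 [Y0 q] or [Y0 q]] or [Y0 n [Y0 n [Y0 n [Y0 q]]]]]

2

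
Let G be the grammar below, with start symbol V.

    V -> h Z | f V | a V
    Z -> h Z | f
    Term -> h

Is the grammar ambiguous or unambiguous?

Unambiguous

(Term is unreachable from V, so its rules don't affect L(V).) Each reachable nonterminal has at most one production per leading terminal, and all productions are right-linear; the derivation is determined token-by-token.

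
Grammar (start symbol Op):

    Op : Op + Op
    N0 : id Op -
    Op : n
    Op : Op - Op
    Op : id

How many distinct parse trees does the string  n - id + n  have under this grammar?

Parse trees for n - id + n:
  [Op [Op [Op n] - [Op id]] + [Op n]]
  [Op [Op n] - [Op [Op id] + [Op n]]]

2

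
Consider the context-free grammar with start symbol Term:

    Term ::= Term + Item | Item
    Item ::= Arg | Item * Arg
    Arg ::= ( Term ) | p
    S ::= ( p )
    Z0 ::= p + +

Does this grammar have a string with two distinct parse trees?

Unambiguous

Only Term, Item, Arg are reachable from Term; ignoring the rest: The grammar is stratified — Term handles '+' (left-recursive), Item handles '*', Arg atoms. Each operator has a fixed associativity and precedence level, so every string has one parse.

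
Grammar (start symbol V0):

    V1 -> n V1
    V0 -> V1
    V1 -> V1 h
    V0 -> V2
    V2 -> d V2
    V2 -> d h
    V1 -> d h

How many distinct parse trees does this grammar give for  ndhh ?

2

Parse trees for ndhh:
  [V0 [V1 n [V1 [V1 d h] h]]]
  [V0 [V1 [V1 n [V1 d h]] h]]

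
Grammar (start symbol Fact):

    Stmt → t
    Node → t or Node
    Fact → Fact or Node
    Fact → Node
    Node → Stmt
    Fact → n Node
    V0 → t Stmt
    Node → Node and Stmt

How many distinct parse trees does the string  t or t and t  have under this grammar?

Parse trees for t or t and t:
  [Fact [Fact [Node [Stmt t]]] or [Node [Node [Stmt t]] and [Stmt t]]]
  [Fact [Node t or [Node [Node [Stmt t]] and [Stmt t]]]]
  [Fact [Node [Node t or [Node [Stmt t]]] and [Stmt t]]]

3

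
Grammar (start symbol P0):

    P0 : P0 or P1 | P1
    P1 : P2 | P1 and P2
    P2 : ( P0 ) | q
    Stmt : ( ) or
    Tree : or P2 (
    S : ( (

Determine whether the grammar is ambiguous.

Unambiguous

(Stmt, Tree, S are unreachable from P0, so their rules don't affect L(P0).) P0 → P0 or P1 | P1  ;  P1 → P1 and P2 | P2  — a left-associative chain with P2 at the bottom. Each string factors uniquely by precedence.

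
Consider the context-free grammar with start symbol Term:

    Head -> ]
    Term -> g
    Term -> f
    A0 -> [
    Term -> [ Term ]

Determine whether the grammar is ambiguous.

(A0, Head are unreachable from Term, so their rules don't affect L(Term).) Each string is a nest of matched brackets around a single atom. An opening bracket forces the recursive rule; an atom forces the base rule.

Unambiguous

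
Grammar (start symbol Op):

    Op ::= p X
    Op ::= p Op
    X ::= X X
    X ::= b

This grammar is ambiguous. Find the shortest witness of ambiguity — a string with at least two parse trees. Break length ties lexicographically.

p b b b

length 2: no string has ≥2 trees
length 3: no string has ≥2 trees
length 4: p b b b has 2 parse trees

Two derivations of p b b b:
  Op ⇒ p X ⇒ p X X ⇒ p X X X ⇒ p b X X ⇒ p b b X ⇒ p b b b
  Op ⇒ p X ⇒ p X X ⇒ p b X ⇒ p b X X ⇒ p b b X ⇒ p b b b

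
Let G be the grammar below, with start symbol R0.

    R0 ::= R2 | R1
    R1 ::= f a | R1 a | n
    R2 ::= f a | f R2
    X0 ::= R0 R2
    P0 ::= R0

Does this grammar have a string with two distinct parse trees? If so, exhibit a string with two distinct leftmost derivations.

Ambiguous

Witness: f a

Derivation 1: R0 ⇒ R2 ⇒ f a
Derivation 2: R0 ⇒ R1 ⇒ f a

Two distinct leftmost derivations for the same string.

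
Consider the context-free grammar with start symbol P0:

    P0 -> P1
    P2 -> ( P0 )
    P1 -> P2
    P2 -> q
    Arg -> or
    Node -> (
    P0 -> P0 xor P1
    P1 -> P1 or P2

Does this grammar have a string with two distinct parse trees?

(Arg, Node are unreachable from P0, so their rules don't affect L(P0).) P0 → P0 xor P1 | P1  ;  P1 → P1 or P2 | P2  — a left-associative chain with P2 at the bottom. Each string factors uniquely by precedence.

Unambiguous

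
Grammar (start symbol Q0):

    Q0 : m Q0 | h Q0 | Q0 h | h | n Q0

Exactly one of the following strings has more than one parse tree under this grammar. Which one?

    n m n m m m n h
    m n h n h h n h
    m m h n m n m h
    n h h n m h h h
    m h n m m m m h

n h h n m h h h

n m n m m m n h: 1 tree
m n h n h h n h: 1 tree
m m h n m n m h: 1 tree
n h h n m h h h: 29 trees
m h n m m m m h: 1 tree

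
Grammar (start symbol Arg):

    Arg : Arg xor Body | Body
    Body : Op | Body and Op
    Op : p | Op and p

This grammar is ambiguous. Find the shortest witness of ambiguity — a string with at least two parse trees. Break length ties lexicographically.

p and p

length 1: no string has ≥2 trees
length 3: p and p has 2 parse trees

Two derivations of p and p:
  Arg ⇒ Body ⇒ Op ⇒ Op and p ⇒ p and p
  Arg ⇒ Body ⇒ Body and Op ⇒ Op and Op ⇒ p and Op ⇒ p and p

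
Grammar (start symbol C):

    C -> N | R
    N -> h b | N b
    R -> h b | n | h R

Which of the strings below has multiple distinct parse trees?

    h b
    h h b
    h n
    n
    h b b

h b: 2 trees
h h b: 1 tree
h n: 1 tree
n: 1 tree
h b b: 1 tree

h b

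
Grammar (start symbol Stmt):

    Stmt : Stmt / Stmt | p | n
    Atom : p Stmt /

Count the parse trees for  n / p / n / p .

Parse trees for n / p / n / p:
  [Stmt [Stmt n] / [Stmt [Stmt p] / [Stmt [Stmt n] / [Stmt p]]]]
  [Stmt [Stmt n] / [Stmt [Stmt [Stmt p] / [Stmt n]] / [Stmt p]]]
  [Stmt [Stmt [Stmt n] / [Stmt p]] / [Stmt [Stmt n] / [Stmt p]]]
  [Stmt [Stmt [Stmt n] / [Stmt [Stmt p] / [Stmt n]]] / [Stmt p]]
  [Stmt [Stmt [Stmt [Stmt n] / [Stmt p]] / [Stmt n]] / [Stmt p]]

5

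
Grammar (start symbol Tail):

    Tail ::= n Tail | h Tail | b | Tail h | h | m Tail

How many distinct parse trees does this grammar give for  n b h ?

Parse trees for n b h:
  [Tail n [Tail [Tail b] h]]
  [Tail [Tail n [Tail b]] h]

2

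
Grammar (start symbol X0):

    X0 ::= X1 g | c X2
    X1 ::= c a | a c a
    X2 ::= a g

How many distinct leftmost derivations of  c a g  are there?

Parse trees for c a g:
  [X0 [X1 c a] g]
  [X0 c [X2 a g]]

2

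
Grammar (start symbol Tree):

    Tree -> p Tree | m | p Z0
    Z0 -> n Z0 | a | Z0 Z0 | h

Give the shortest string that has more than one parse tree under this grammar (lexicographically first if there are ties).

length 1: no string has ≥2 trees
length 2: no string has ≥2 trees
length 3: no string has ≥2 trees
length 4: p a a a has 2 parse trees

Two derivations of p a a a:
  Tree ⇒ p Z0 ⇒ p Z0 Z0 ⇒ p a Z0 ⇒ p a Z0 Z0 ⇒ p a a Z0 ⇒ p a a a
  Tree ⇒ p Z0 ⇒ p Z0 Z0 ⇒ p Z0 Z0 Z0 ⇒ p a Z0 Z0 ⇒ p a a Z0 ⇒ p a a a

p a a a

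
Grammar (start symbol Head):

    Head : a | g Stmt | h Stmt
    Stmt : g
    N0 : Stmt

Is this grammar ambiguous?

(N0 is unreachable from Head, so its rules don't affect L(Head).) Each reachable nonterminal has at most one production per leading terminal, and all productions are right-linear; the derivation is determined token-by-token.

Unambiguous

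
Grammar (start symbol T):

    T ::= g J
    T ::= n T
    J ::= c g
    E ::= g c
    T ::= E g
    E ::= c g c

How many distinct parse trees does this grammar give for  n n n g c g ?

2

Parse trees for n n n g c g:
  [T n [T n [T n [T g [J c g]]]]]
  [T n [T n [T n [T [E g c] g]]]]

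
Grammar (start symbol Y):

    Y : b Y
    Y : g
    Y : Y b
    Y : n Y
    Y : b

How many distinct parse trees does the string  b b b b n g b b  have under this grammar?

Parse trees for b b b b n g b b (showing first 6 of 21):
  [Y b [Y b [Y b [Y b [Y [Y [Y n [Y g]] b] b]]]]]
  [Y b [Y b [Y b [Y b [Y [Y n [Y [Y g] b]] b]]]]]
  [Y b [Y b [Y b [Y b [Y n [Y [Y [Y g] b] b]]]]]]
  [Y b [Y b [Y b [Y [Y b [Y [Y n [Y g]] b]] b]]]]
  [Y b [Y b [Y b [Y [Y b [Y n [Y [Y g] b]]] b]]]]
  [Y b [Y b [Y b [Y [Y [Y b [Y n [Y g]]] b] b]]]]

21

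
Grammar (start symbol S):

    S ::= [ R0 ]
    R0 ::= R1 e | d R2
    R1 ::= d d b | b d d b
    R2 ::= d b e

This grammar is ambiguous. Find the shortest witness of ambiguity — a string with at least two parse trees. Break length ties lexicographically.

[ d d b e ]

length 6: [ d d b e ] has 2 parse trees

Two derivations of [ d d b e ]:
  S ⇒ [ R0 ] ⇒ [ R1 e ] ⇒ [ d d b e ]
  S ⇒ [ R0 ] ⇒ [ d R2 ] ⇒ [ d d b e ]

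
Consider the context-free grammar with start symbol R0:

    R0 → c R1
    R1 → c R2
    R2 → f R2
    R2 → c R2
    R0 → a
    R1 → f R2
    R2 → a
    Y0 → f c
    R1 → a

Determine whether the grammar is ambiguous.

Unambiguous

Only R0, R1, R2 are reachable from R0; ignoring the rest: Each reachable nonterminal has at most one production per leading terminal, and all productions are right-linear; the derivation is determined token-by-token.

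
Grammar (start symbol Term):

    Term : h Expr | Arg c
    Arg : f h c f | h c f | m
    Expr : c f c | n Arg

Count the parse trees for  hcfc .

2

Parse trees for hcfc:
  [Term h [Expr c f c]]
  [Term [Arg h c f] c]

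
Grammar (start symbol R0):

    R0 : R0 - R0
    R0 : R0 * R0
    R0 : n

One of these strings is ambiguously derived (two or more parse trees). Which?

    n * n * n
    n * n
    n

n * n * n

n * n * n: 2 trees
n * n: 1 tree
n: 1 tree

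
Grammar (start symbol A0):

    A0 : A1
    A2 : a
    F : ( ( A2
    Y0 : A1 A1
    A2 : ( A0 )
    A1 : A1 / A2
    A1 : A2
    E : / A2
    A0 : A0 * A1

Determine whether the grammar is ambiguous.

Unambiguous

(F, Y0, E are unreachable from A0, so their rules don't affect L(A0).) The grammar is stratified — A0 handles '*' (left-recursive), A1 handles '/', A2 atoms. Each operator has a fixed associativity and precedence level, so every string has one parse.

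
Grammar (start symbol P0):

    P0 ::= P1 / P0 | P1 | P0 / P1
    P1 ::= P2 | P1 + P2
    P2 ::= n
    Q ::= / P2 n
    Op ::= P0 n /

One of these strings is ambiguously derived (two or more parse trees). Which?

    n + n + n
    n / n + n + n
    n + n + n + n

n / n + n + n

n + n + n: 1 tree
n / n + n + n: 2 trees
n + n + n + n: 1 tree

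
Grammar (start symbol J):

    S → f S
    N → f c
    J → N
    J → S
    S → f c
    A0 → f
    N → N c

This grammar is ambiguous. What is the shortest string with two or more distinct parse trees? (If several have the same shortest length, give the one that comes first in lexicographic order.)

length 2: f c has 2 parse trees

Two derivations of f c:
  J ⇒ N ⇒ f c
  J ⇒ S ⇒ f c

f c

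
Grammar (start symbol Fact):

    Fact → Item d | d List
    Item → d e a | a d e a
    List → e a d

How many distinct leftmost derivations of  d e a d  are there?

2

Parse trees for d e a d:
  [Fact [Item d e a] d]
  [Fact d [List e a d]]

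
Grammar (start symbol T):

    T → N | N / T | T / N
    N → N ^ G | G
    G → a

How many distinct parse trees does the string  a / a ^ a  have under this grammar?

Parse trees for a / a ^ a:
  [T [N [G a]] / [T [N [N [G a]] ^ [G a]]]]
  [T [T [N [G a]]] / [N [N [G a]] ^ [G a]]]

2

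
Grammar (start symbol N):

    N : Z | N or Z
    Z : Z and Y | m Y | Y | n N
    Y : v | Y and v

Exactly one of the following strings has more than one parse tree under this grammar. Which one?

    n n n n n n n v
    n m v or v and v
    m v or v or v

n m v or v and v

n n n n n n n v: 1 tree
n m v or v and v: 5 trees
m v or v or v: 1 tree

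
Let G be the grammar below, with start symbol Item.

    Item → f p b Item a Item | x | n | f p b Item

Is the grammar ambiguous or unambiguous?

Ambiguous

Witness: f p b f p b n a n

Derivation 1: Item ⇒ f p b Item a Item ⇒ f p b f p b Item a Item ⇒ f p b f p b n a Item ⇒ f p b f p b n a n
Derivation 2: Item ⇒ f p b Item ⇒ f p b f p b Item a Item ⇒ f p b f p b n a Item ⇒ f p b f p b n a n

Two distinct leftmost derivations for the same string.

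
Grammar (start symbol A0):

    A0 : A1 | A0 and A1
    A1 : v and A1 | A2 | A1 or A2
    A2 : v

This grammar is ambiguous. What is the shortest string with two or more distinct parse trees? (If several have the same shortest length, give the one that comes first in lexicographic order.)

v and v

length 1: no string has ≥2 trees
length 3: v and v has 2 parse trees

Two derivations of v and v:
  A0 ⇒ A1 ⇒ v and A1 ⇒ v and A2 ⇒ v and v
  A0 ⇒ A0 and A1 ⇒ A1 and A1 ⇒ A2 and A1 ⇒ v and A1 ⇒ v and A2 ⇒ v and v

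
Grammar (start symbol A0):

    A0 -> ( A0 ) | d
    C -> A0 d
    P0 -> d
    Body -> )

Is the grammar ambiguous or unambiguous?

Unambiguous

(C, P0, Body are unreachable from A0, so their rules don't affect L(A0).) Each string is a nest of matched brackets around a single atom. An opening bracket forces the recursive rule; an atom forces the base rule.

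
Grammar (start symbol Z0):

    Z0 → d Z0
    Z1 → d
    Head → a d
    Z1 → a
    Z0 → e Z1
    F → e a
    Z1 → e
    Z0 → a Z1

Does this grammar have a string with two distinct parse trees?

(F, Head are unreachable from Z0, so their rules don't affect L(Z0).) Each reachable nonterminal has at most one production per leading terminal, and all productions are right-linear; the derivation is determined token-by-token.

Unambiguous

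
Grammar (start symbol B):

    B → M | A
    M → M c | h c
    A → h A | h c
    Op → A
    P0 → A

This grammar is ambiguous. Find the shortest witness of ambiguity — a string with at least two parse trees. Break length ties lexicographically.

h c

length 2: h c has 2 parse trees

Two derivations of h c:
  B ⇒ M ⇒ h c
  B ⇒ A ⇒ h c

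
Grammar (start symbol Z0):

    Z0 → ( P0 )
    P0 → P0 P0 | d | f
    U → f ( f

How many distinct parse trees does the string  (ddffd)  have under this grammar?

14

Parse trees for (ddffd) (showing first 6 of 14):
  [Z0 ( [P0 [P0 d] [P0 [P0 d] [P0 [P0 f] [P0 [P0 f] [P0 d]]]]] )]
  [Z0 ( [P0 [P0 d] [P0 [P0 d] [P0 [P0 [P0 f] [P0 f]] [P0 d]]]] )]
  [Z0 ( [P0 [P0 d] [P0 [P0 [P0 d] [P0 f]] [P0 [P0 f] [P0 d]]]] )]
  [Z0 ( [P0 [P0 d] [P0 [P0 [P0 d] [P0 [P0 f] [P0 f]]] [P0 d]]] )]
  [Z0 ( [P0 [P0 d] [P0 [P0 [P0 [P0 d] [P0 f]] [P0 f]] [P0 d]]] )]
  [Z0 ( [P0 [P0 [P0 d] [P0 d]] [P0 [P0 f] [P0 [P0 f] [P0 d]]]] )]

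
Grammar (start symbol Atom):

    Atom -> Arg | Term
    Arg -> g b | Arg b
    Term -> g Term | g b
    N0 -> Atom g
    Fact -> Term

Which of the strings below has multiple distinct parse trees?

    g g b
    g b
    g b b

g g b: 1 tree
g b: 2 trees
g b b: 1 tree

g b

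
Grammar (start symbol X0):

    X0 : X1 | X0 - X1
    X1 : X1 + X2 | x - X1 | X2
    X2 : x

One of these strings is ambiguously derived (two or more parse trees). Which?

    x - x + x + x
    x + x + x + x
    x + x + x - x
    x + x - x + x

x - x + x + x: 4 trees
x + x + x + x: 1 tree
x + x + x - x: 1 tree
x + x - x + x: 1 tree

x - x + x + x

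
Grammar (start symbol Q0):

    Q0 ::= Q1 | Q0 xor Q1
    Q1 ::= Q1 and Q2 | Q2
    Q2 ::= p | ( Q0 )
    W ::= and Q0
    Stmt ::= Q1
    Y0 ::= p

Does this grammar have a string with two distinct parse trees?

Unambiguous

(W, Stmt, Y0 are unreachable from Q0, so their rules don't affect L(Q0).) The grammar is stratified — Q0 handles 'xor' (left-recursive), Q1 handles 'and', Q2 atoms. Each operator has a fixed associativity and precedence level, so every string has one parse.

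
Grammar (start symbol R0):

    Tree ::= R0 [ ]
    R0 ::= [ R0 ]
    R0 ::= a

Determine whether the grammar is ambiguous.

Unambiguous

(Tree is unreachable from R0, so its rules don't affect L(R0).) Each string is a nest of matched brackets around a single atom. An opening bracket forces the recursive rule; an atom forces the base rule.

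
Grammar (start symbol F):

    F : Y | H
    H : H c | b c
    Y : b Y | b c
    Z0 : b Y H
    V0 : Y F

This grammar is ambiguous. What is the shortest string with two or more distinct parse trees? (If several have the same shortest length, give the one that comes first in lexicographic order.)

b c

length 2: b c has 2 parse trees

Two derivations of b c:
  F ⇒ Y ⇒ b c
  F ⇒ H ⇒ b c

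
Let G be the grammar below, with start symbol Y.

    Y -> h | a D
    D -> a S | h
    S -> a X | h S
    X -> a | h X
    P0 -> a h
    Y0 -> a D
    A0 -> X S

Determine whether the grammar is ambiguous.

Only Y, D, S, X are reachable from Y; ignoring the rest: The reachable rules are right-linear with at most one rule per (nonterminal, next-terminal) pair. Each input token forces the next rule, so parsing is deterministic.

Unambiguous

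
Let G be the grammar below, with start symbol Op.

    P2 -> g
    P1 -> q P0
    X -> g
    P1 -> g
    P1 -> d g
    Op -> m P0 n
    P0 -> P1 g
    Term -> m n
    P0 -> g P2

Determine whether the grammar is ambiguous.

Ambiguous

Witness: m g g n

Derivation 1: Op ⇒ m P0 n ⇒ m P1 g n ⇒ m g g n
Derivation 2: Op ⇒ m P0 n ⇒ m g P2 n ⇒ m g g n

Two distinct leftmost derivations for the same string.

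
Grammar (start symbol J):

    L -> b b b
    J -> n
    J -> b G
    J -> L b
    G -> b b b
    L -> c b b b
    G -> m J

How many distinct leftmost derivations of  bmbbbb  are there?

2

Parse trees for bmbbbb:
  [J b [G m [J b [G b b b]]]]
  [J b [G m [J [L b b b] b]]]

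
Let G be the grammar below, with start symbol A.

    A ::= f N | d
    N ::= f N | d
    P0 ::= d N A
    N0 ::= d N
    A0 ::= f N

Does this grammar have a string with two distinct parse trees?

Unambiguous

(P0, N0, A0 are unreachable from A, so their rules don't affect L(A).) The reachable rules are right-linear with at most one rule per (nonterminal, next-terminal) pair. Each input token forces the next rule, so parsing is deterministic.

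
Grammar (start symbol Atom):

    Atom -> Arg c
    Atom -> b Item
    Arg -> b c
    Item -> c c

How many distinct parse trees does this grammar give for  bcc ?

2

Parse trees for bcc:
  [Atom [Arg b c] c]
  [Atom b [Item c c]]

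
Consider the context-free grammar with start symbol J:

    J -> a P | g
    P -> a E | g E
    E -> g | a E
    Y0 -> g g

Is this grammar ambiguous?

Unambiguous

Only J, P, E are reachable from J; ignoring the rest: Each reachable nonterminal has at most one production per leading terminal, and all productions are right-linear; the derivation is determined token-by-token.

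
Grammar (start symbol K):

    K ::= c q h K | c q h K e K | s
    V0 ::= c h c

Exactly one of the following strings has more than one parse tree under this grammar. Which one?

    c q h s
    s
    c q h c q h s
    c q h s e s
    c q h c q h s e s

c q h c q h s e s

c q h s: 1 tree
s: 1 tree
c q h c q h s: 1 tree
c q h s e s: 1 tree
c q h c q h s e s: 2 trees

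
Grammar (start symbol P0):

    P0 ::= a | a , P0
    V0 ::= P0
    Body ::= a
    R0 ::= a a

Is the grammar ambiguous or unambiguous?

Only P0 is reachable from P0; ignoring the rest: The reachable grammar is A → atom sep A | atom. Each atom is followed by either the separator (recurse) or end-of-string (stop) — no choice point.

Unambiguous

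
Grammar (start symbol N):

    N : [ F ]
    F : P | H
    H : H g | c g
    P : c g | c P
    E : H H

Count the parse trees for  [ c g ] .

2

Parse trees for [ c g ]:
  [N [ [F [P c g]] ]]
  [N [ [F [H c g]] ]]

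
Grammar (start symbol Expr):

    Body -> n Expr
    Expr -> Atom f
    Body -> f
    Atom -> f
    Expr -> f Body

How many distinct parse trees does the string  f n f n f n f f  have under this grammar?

2

Parse trees for f n f n f n f f:
  [Expr f [Body n [Expr f [Body n [Expr f [Body n [Expr [Atom f] f]]]]]]]
  [Expr f [Body n [Expr f [Body n [Expr f [Body n [Expr f [Body f]]]]]]]]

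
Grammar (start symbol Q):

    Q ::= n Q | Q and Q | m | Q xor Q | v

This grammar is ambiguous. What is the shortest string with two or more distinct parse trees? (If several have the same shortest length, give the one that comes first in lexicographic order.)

n m and m

length 1: no string has ≥2 trees
length 2: no string has ≥2 trees
length 3: no string has ≥2 trees
length 4: n m and m has 2 parse trees

Two derivations of n m and m:
  Q ⇒ n Q ⇒ n Q and Q ⇒ n m and Q ⇒ n m and m
  Q ⇒ Q and Q ⇒ n Q and Q ⇒ n m and Q ⇒ n m and m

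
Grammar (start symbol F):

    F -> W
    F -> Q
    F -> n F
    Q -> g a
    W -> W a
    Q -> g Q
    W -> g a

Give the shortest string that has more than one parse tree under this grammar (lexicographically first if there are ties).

length 2: g a has 2 parse trees

Two derivations of g a:
  F ⇒ W ⇒ g a
  F ⇒ Q ⇒ g a

g a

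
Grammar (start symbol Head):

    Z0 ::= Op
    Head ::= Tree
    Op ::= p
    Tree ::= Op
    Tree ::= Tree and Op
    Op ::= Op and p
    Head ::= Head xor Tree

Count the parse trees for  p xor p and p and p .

4

Parse trees for p xor p and p and p:
  [Head [Head [Tree [Op p]]] xor [Tree [Op [Op [Op p] and p] and p]]]
  [Head [Head [Tree [Op p]]] xor [Tree [Tree [Op p]] and [Op [Op p] and p]]]
  [Head [Head [Tree [Op p]]] xor [Tree [Tree [Op [Op p] and p]] and [Op p]]]
  [Head [Head [Tree [Op p]]] xor [Tree [Tree [Tree [Op p]] and [Op p]] and [Op p]]]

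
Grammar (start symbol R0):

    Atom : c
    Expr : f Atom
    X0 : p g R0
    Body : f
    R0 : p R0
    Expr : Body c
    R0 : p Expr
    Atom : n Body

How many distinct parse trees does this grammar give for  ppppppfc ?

Parse trees for ppppppfc:
  [R0 p [R0 p [R0 p [R0 p [R0 p [R0 p [Expr f [Atom c]]]]]]]]
  [R0 p [R0 p [R0 p [R0 p [R0 p [R0 p [Expr [Body f] c]]]]]]]

2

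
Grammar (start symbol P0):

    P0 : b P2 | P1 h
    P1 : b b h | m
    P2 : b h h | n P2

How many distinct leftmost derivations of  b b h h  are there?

2

Parse trees for b b h h:
  [P0 b [P2 b h h]]
  [P0 [P1 b b h] h]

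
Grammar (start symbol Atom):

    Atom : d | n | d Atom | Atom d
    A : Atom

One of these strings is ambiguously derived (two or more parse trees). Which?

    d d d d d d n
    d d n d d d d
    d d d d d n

d d d d d d n: 1 tree
d d n d d d d: 15 trees
d d d d d n: 1 tree

d d n d d d d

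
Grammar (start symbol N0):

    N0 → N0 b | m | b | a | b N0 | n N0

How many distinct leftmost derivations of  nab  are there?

Parse trees for nab:
  [N0 [N0 n [N0 a]] b]
  [N0 n [N0 [N0 a] b]]

2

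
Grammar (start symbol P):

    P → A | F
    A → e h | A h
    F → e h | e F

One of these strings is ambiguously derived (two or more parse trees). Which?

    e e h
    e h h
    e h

e e h: 1 tree
e h h: 1 tree
e h: 2 trees

e h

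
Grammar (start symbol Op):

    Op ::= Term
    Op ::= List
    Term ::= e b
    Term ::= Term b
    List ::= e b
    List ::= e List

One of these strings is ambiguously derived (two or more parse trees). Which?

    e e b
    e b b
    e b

e e b: 1 tree
e b b: 1 tree
e b: 2 trees

e b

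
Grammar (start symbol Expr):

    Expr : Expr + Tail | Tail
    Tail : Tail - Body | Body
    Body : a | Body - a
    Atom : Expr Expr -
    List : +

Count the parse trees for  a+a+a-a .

2

Parse trees for a+a+a-a:
  [Expr [Expr [Expr [Tail [Body a]]] + [Tail [Body a]]] + [Tail [Tail [Body a]] - [Body a]]]
  [Expr [Expr [Expr [Tail [Body a]]] + [Tail [Body a]]] + [Tail [Body [Body a] - a]]]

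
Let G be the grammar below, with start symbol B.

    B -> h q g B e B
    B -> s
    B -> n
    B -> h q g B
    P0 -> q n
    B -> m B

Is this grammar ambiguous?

Ambiguous

Witness: h q g h q g n e n

Derivation 1: B ⇒ h q g B e B ⇒ h q g h q g B e B ⇒ h q g h q g n e B ⇒ h q g h q g n e n
Derivation 2: B ⇒ h q g B ⇒ h q g h q g B e B ⇒ h q g h q g n e B ⇒ h q g h q g n e n

Two distinct leftmost derivations for the same string.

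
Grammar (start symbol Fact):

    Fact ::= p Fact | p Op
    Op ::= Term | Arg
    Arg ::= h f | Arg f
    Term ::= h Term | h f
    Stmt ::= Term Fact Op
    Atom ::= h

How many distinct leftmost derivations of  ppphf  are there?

2

Parse trees for ppphf:
  [Fact p [Fact p [Fact p [Op [Term h f]]]]]
  [Fact p [Fact p [Fact p [Op [Arg h f]]]]]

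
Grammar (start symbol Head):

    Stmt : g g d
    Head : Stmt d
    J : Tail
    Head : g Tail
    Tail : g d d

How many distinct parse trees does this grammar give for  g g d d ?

Parse trees for g g d d:
  [Head [Stmt g g d] d]
  [Head g [Tail g d d]]

2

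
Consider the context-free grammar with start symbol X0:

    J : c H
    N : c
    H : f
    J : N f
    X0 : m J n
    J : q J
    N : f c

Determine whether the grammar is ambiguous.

Ambiguous

Witness: m c f n

Derivation 1: X0 ⇒ m J n ⇒ m c H n ⇒ m c f n
Derivation 2: X0 ⇒ m J n ⇒ m N f n ⇒ m c f n

Two distinct leftmost derivations for the same string.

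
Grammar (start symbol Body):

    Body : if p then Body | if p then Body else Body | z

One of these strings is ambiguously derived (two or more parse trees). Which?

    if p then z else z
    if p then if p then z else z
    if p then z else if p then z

if p then if p then z else z

if p then z else z: 1 tree
if p then if p then z else z: 2 trees
if p then z else if p then z: 1 tree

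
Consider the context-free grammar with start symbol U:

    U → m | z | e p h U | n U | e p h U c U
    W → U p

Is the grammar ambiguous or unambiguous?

Ambiguous

Witness: e p h e p h m c m

Derivation 1: U ⇒ e p h U ⇒ e p h e p h U c U ⇒ e p h e p h m c U ⇒ e p h e p h m c m
Derivation 2: U ⇒ e p h U c U ⇒ e p h e p h U c U ⇒ e p h e p h m c U ⇒ e p h e p h m c m

Two distinct leftmost derivations for the same string.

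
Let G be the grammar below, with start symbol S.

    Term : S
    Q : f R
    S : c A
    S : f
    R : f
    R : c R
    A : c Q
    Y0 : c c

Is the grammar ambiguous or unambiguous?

Unambiguous

Only S, A, Q, R are reachable from S; ignoring the rest: Each reachable nonterminal has at most one production per leading terminal, and all productions are right-linear; the derivation is determined token-by-token.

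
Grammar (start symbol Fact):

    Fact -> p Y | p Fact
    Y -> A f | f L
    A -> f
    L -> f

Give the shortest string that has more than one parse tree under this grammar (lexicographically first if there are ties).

p f f

length 3: p f f has 2 parse trees

Two derivations of p f f:
  Fact ⇒ p Y ⇒ p A f ⇒ p f f
  Fact ⇒ p Y ⇒ p f L ⇒ p f f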